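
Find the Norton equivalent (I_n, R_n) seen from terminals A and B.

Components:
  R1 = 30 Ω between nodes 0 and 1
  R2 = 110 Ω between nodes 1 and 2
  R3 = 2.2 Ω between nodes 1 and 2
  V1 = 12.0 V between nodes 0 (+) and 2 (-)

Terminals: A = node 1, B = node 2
Find the Thévenin equivalent first; then I_n = V_th/R_th and R_n = R_th.
Step 1 — V_th is the open-circuit voltage V_A - V_B (nothing connected across the terminals).
Nodal analysis, taking node 2 as the 0 V reference.
Source V1 fixes V_0 = 12 V.
KCL at each unknown node (sum of currents leaving = 0; resistances in Ω):
  Node 1: (V_1 - 12)/30 + (V_1 - 0)/110 + (V_1 - 0)/2.2 = 0
Collecting terms: 0.497 × V_1 = 0.4  =>  V_1 = 0.8049 V
V_th = V_1 - V_2 = 0.8049 - 0 = 0.8049 V
Step 2 — R_th: zero the source — replace V1 by a short circuit (node 2 merges into node 0) — and find the resistance seen between A (node 1) and B (node 0).
Reduce the network between node 1 (A) and node 0 (B) by series/parallel combination:
  Rp1 = R1 ‖ R2 ‖ R3 (parallel, all between nodes 0 and 1) = 1/(1/30 + 1/110 + 1/2.2) = 2.012 Ω
R_th = 2.012 Ω
I_n = V_th/R_th = 0.8049/2.012 = 0.4 A, and R_n = R_th = 2.012 Ω

Final answer: I_n = 0.4 A, R_n = 2.012 Ω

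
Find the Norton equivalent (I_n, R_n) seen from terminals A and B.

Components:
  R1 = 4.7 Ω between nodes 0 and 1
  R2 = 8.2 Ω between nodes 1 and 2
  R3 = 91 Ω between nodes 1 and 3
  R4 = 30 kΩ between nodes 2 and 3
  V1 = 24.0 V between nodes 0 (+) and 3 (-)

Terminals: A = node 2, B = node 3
Find the Thévenin equivalent first; then I_n = V_th/R_th and R_n = R_th.
Step 1 — V_th is the open-circuit voltage V_A - V_B (nothing connected across the terminals).
Nodal analysis, taking node 3 as the 0 V reference.
Source V1 fixes V_0 = 24 V.
KCL at each unknown node (sum of currents leaving = 0; resistances in Ω):
  Node 1: (V_1 - 24)/4.7 + (V_1 - V_2)/8.2 + (V_1 - 0)/91 = 0
  Node 2: (V_2 - V_1)/8.2 + (V_2 - 0)/30000 = 0
Collecting terms (coefficients in siemens):
  0.3457·V_1 - 0.122·V_2 = 5.106
  0.122·V_2 - 0.122·V_1 = 0
Determinant D = (0.3457)(0.122) - (-0.122)(-0.122) = 0.0273
V_1 = [(5.106)(0.122) - (-0.122)(0)]/D = 22.82 V
V_2 = [(0.3457)(0) - (5.106)(-0.122)]/D = 22.81 V
V_th = V_2 - V_3 = 22.81 - 0 = 22.81 V
Step 2 — R_th: zero the source — replace V1 by a short circuit (node 3 merges into node 0) — and find the resistance seen between A (node 2) and B (node 0).
Reduce the network between node 2 (A) and node 0 (B) by series/parallel combination:
  Rp1 = R1 ‖ R3 (parallel, both between nodes 0 and 1) = 1/(1/4.7 + 1/91) = 4.469 Ω
  Rs1 = R2 + Rp1 (series, joined only at node 1) = 8.2 + 4.469 = 12.67 Ω
  Rp2 = R4 ‖ Rs1 (parallel, both between nodes 0 and 2) = 1/(1/30000 + 1/12.67) = 12.66 Ω
R_th = 12.66 Ω
I_n = V_th/R_th = 22.81/12.66 = 1.801 A, and R_n = R_th = 12.66 Ω

Final answer: I_n = 1.801 A, R_n = 12.66 Ω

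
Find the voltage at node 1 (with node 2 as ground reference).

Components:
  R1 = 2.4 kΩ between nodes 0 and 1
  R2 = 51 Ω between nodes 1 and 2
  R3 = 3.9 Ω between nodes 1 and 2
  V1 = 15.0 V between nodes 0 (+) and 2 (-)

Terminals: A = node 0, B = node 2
Nodal analysis, taking node 2 as the 0 V reference.
Source V1 fixes V_0 = 15 V.
KCL at each unknown node (sum of currents leaving = 0; resistances in Ω):
  Node 1: (V_1 - 15)/2400 + (V_1 - 0)/51 + (V_1 - 0)/3.9 = 0
Collecting terms: 0.2764 × V_1 = 0.00625  =>  V_1 = 0.02261 V
The requested potential is V_1 = 0.02261 V.

Final answer: V_1 = 0.02261 V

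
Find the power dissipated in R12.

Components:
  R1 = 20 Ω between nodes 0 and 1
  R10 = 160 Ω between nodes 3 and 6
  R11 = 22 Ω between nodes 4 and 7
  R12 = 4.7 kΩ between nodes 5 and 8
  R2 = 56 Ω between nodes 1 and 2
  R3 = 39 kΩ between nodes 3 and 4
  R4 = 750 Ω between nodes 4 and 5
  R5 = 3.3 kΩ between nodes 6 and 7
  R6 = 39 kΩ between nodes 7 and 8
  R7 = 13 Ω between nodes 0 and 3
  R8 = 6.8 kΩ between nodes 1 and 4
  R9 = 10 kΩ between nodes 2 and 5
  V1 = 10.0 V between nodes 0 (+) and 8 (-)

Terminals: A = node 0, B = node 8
Nodal analysis, taking node 8 as the 0 V reference.
Source V1 fixes V_0 = 10 V.
KCL at each unknown node (sum of currents leaving = 0; resistances in Ω):
  Node 1: (V_1 - 10)/20 + (V_1 - V_2)/56 + (V_1 - V_4)/6800 = 0
  Node 2: (V_2 - V_1)/56 + (V_2 - V_5)/10000 = 0
  Node 3: (V_3 - V_4)/39000 + (V_3 - 10)/13 + (V_3 - V_6)/160 = 0
  Node 4: (V_4 - V_3)/39000 + (V_4 - V_5)/750 + (V_4 - V_1)/6800 + (V_4 - V_7)/22 = 0
  Node 5: (V_5 - V_4)/750 + (V_5 - V_2)/10000 + (V_5 - 0)/4700 = 0
  Node 6: (V_6 - V_7)/3300 + (V_6 - V_3)/160 = 0
  Node 7: (V_7 - V_6)/3300 + (V_7 - 0)/39000 + (V_7 - V_4)/22 = 0
Collecting terms (coefficients in siemens):
  0.068·V_1 - 0.01786·V_2 - 0.0001471·V_4 = 0.5
  0.01796·V_2 - 0.01786·V_1 - 0.0001·V_5 = 0
  0.0832·V_3 - 0.00002564·V_4 - 0.00625·V_6 = 0.7692
  0.04696·V_4 - 0.0001471·V_1 - 0.00002564·V_3 - 0.001333·V_5 - 0.04545·V_7 = 0
  0.001646·V_5 - 0.0001·V_2 - 0.001333·V_4 = 0
  0.006553·V_6 - 0.00625·V_3 - 0.000303·V_7 = 0
  0.04578·V_7 - 0.04545·V_4 - 0.000303·V_6 = 0
Solving these 7 simultaneous equations (Gaussian elimination) gives:
  V_1 = 9.985 V, V_2 = 9.966 V, V_3 = 9.989 V, V_4 = 7.31 V
  V_5 = 6.527 V, V_6 = 9.866 V, V_7 = 7.323 V
I_R12 = (V_5 - V_8)/R12 = (6.527 - 0)/4700 = 0.001389 A
P_R12 = I_R12² × R12 = (0.001389)² × 4700 = 0.009064 W

Final answer: 0.009064 W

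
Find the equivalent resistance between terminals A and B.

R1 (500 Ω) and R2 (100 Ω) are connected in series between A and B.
Reduce the network between node 0 (A) and node 2 (B) by series/parallel combination:
  Rs1 = R1 + R2 (series, joined only at node 1) = 500 + 100 = 600 Ω
R_eq = 600 Ω

Final answer: 600 Ω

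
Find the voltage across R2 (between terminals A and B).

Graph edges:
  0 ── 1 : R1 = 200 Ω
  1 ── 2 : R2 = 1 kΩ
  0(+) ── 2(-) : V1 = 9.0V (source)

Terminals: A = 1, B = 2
R1 and R2 are in series across V1 (node 0 → node 1 → node 2), and the output A–B is taken across R2, so this is a voltage divider.
Series current: I = V1/(R1 + R2) = 9/(200 + 1000) = 9/1200 = 0.0075 A
V_R2 = I × R2 = V1 × R2/(R1 + R2) = 9 × 1000/1200 = 7.5 V

Final answer: 7.5 V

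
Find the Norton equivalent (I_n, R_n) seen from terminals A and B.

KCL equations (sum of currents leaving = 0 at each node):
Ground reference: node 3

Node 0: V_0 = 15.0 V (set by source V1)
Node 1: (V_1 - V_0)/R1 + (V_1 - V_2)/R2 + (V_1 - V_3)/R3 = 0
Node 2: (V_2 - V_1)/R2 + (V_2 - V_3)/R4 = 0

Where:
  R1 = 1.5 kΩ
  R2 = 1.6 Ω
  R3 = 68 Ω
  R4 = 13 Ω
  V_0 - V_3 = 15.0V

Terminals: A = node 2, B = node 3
Find the Thévenin equivalent first; then I_n = V_th/R_th and R_n = R_th.
Step 1 — V_th is the open-circuit voltage V_A - V_B (nothing connected across the terminals).
Nodal analysis, taking node 3 as the 0 V reference.
Source V1 fixes V_0 = 15 V.
KCL at each unknown node (sum of currents leaving = 0; resistances in Ω):
  Node 1: (V_1 - 15)/1500 + (V_1 - V_2)/1.6 + (V_1 - 0)/68 = 0
  Node 2: (V_2 - V_1)/1.6 + (V_2 - 0)/13 = 0
Collecting terms (coefficients in siemens):
  0.6404·V_1 - 0.625·V_2 = 0.01
  0.7019·V_2 - 0.625·V_1 = 0
Determinant D = (0.6404)(0.7019) - (-0.625)(-0.625) = 0.05887
V_1 = [(0.01)(0.7019) - (-0.625)(0)]/D = 0.1192 V
V_2 = [(0.6404)(0) - (0.01)(-0.625)]/D = 0.1062 V
V_th = V_2 - V_3 = 0.1062 - 0 = 0.1062 V
Step 2 — R_th: zero the source — replace V1 by a short circuit (node 3 merges into node 0) — and find the resistance seen between A (node 2) and B (node 0).
Reduce the network between node 2 (A) and node 0 (B) by series/parallel combination:
  Rp1 = R1 ‖ R3 (parallel, both between nodes 0 and 1) = 1/(1/1500 + 1/68) = 65.05 Ω
  Rs1 = R2 + Rp1 (series, joined only at node 1) = 1.6 + 65.05 = 66.65 Ω
  Rp2 = R4 ‖ Rs1 (parallel, both between nodes 0 and 2) = 1/(1/13 + 1/66.65) = 10.88 Ω
R_th = 10.88 Ω
I_n = V_th/R_th = 0.1062/10.88 = 0.00976 A, and R_n = R_th = 10.88 Ω

Final answer: I_n = 0.00976 A, R_n = 10.88 Ω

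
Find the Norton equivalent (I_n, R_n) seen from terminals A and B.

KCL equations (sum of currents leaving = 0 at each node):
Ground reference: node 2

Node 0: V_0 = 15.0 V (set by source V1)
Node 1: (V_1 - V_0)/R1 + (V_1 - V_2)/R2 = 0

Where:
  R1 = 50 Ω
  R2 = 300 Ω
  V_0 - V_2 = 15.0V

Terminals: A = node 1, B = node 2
Find the Thévenin equivalent first; then I_n = V_th/R_th and R_n = R_th.
Step 1 — V_th is the open-circuit voltage V_A - V_B (nothing connected across the terminals).
Nodal analysis, taking node 2 as the 0 V reference.
Source V1 fixes V_0 = 15 V.
KCL at each unknown node (sum of currents leaving = 0; resistances in Ω):
  Node 1: (V_1 - 15)/50 + (V_1 - 0)/300 = 0
Collecting terms: 0.02333 × V_1 = 0.3  =>  V_1 = 12.86 V
V_th = V_1 - V_2 = 12.86 - 0 = 12.86 V
Step 2 — R_th: zero the source — replace V1 by a short circuit (node 2 merges into node 0) — and find the resistance seen between A (node 1) and B (node 0).
Reduce the network between node 1 (A) and node 0 (B) by series/parallel combination:
  Rp1 = R1 ‖ R2 (parallel, both between nodes 0 and 1) = 1/(1/50 + 1/300) = 42.86 Ω
R_th = 42.86 Ω
I_n = V_th/R_th = 12.86/42.86 = 0.3 A, and R_n = R_th = 42.86 Ω

Final answer: I_n = 0.3 A, R_n = 42.86 Ω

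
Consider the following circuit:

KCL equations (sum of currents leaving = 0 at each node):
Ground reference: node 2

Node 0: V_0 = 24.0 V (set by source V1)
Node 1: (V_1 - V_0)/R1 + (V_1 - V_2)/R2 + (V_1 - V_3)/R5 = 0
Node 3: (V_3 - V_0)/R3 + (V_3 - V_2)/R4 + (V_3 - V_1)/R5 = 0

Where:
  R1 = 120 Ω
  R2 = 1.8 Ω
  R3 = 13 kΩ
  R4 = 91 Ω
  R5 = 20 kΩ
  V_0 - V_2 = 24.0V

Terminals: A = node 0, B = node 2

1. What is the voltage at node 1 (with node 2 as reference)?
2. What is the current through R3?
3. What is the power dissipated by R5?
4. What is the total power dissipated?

Nodal analysis, taking node 2 as the 0 V reference.
Source V1 fixes V_0 = 24 V.
KCL at each unknown node (sum of currents leaving = 0; resistances in Ω):
  Node 1: (V_1 - 24)/120 + (V_1 - 0)/1.8 + (V_1 - V_3)/20000 = 0
  Node 3: (V_3 - 24)/13000 + (V_3 - 0)/91 + (V_3 - V_1)/20000 = 0
Collecting terms (coefficients in siemens):
  0.5639·V_1 - 0.00005·V_3 = 0.2
  0.01112·V_3 - 0.00005·V_1 = 0.001846
Determinant D = (0.5639)(0.01112) - (-0.00005)(-0.00005) = 0.006269
V_1 = [(0.2)(0.01112) - (-0.00005)(0.001846)]/D = 0.3547 V
V_3 = [(0.5639)(0.001846) - (0.2)(-0.00005)]/D = 0.1677 V
Part 1:
  Read off the nodal solution: V_1 = 0.3547 V
Part 2:
  I_R3 = (V_0 - V_3)/R3 = (24 - 0.1677)/13000 = 0.001833 A
  Magnitude: I_R3 = 0.001833 A
Part 3:
  I_R5 = (V_1 - V_3)/R5 = (0.3547 - 0.1677)/20000 = 0.000009349 A
  P_R5 = I_R5² × R5 = (0.000009349)² × 20000 = 0.000001748 W
Part 4:
  Power in each resistor, P = (ΔV)²/R:
    P_R1 = (24 - 0.3547)²/120 = 4.659 W
    P_R2 = (0.3547 - 0)²/1.8 = 0.06988 W
    P_R3 = (24 - 0.1677)²/13000 = 0.04369 W
    P_R4 = (0 - 0.1677)²/91 = 0.000309 W
    P_R5 = (0.3547 - 0.1677)²/20000 = 0.000001748 W
  P_total = P_R1 + P_R2 + P_R3 + P_R4 + P_R5 = 4.773 W

Final answers:
1. V_1 = 0.3547 V
2. I_R3 = 0.001833 A
3. P_R5 = 1.748e-06 W
4. P_total = 4.773 W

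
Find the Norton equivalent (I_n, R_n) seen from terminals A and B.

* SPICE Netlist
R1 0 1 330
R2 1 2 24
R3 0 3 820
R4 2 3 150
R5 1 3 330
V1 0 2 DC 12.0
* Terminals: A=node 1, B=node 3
Find the Thévenin equivalent first; then I_n = V_th/R_th and R_n = R_th.
Step 1 — V_th is the open-circuit voltage V_A - V_B (nothing connected across the terminals).
Nodal analysis, taking node 2 as the 0 V reference.
Source V1 fixes V_0 = 12 V.
KCL at each unknown node (sum of currents leaving = 0; resistances in Ω):
  Node 1: (V_1 - 12)/330 + (V_1 - 0)/24 + (V_1 - V_3)/330 = 0
  Node 3: (V_3 - 12)/820 + (V_3 - 0)/150 + (V_3 - V_1)/330 = 0
Collecting terms (coefficients in siemens):
  0.04773·V_1 - 0.00303·V_3 = 0.03636
  0.01092·V_3 - 0.00303·V_1 = 0.01463
Determinant D = (0.04773)(0.01092) - (-0.00303)(-0.00303) = 0.0005118
V_1 = [(0.03636)(0.01092) - (-0.00303)(0.01463)]/D = 0.8622 V
V_3 = [(0.04773)(0.01463) - (0.03636)(-0.00303)]/D = 1.58 V
V_th = V_1 - V_3 = 0.8622 - 1.58 = -0.7177 V
Step 2 — R_th: zero the source — replace V1 by a short circuit (node 2 merges into node 0) — and find the resistance seen between A (node 1) and B (node 3).
Reduce the network between node 1 (A) and node 3 (B) by series/parallel combination:
  Rp1 = R1 ‖ R2 (parallel, both between nodes 0 and 1) = 1/(1/330 + 1/24) = 22.37 Ω
  Rp2 = R3 ‖ R4 (parallel, both between nodes 0 and 3) = 1/(1/820 + 1/150) = 126.8 Ω
  Rs1 = Rp1 + Rp2 (series, joined only at node 0) = 22.37 + 126.8 = 149.2 Ω
  Rp3 = R5 ‖ Rs1 (parallel, both between nodes 1 and 3) = 1/(1/330 + 1/149.2) = 102.7 Ω
R_th = 102.7 Ω
I_n = V_th/R_th = -0.7177/102.7 = -0.006986 A, and R_n = R_th = 102.7 Ω

Final answer: I_n = -0.006986 A, R_n = 102.7 Ω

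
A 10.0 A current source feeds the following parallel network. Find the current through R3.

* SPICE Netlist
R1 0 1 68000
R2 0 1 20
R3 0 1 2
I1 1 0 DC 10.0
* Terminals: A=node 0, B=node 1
All resistors sit directly between nodes 0 and 1, so they are in parallel and share one voltage V; the full source current 10 A splits among them.
1/R_par = 1/68000 + 1/20 + 1/2 = 0.55 S  =>  R_par = 1.818 Ω
V = I × R_par = 10 × 1.818 = 18.18 V
I_R3 = V/R3 = 18.18/2 = 9.091 A

Final answer: 9.091 A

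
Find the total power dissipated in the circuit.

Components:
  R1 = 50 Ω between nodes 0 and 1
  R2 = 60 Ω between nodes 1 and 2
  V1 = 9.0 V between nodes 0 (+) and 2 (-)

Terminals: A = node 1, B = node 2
Nodal analysis, taking node 2 as the 0 V reference.
Source V1 fixes V_0 = 9 V.
KCL at each unknown node (sum of currents leaving = 0; resistances in Ω):
  Node 1: (V_1 - 9)/50 + (V_1 - 0)/60 = 0
Collecting terms: 0.03667 × V_1 = 0.18  =>  V_1 = 4.909 V
Power in each resistor, P = (ΔV)²/R:
  P_R1 = (9 - 4.909)²/50 = 0.3347 W
  P_R2 = (4.909 - 0)²/60 = 0.4017 W
P_total = P_R1 + P_R2 = 0.7364 W

Final answer: 0.7364 W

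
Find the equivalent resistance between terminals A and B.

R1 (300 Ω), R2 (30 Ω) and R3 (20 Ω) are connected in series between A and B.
Reduce the network between node 0 (A) and node 3 (B) by series/parallel combination:
  Rs1 = R1 + R2 (series, joined only at node 1) = 300 + 30 = 330 Ω
  Rs2 = R3 + Rs1 (series, joined only at node 2) = 20 + 330 = 350 Ω
R_eq = 350 Ω

Final answer: 350 Ω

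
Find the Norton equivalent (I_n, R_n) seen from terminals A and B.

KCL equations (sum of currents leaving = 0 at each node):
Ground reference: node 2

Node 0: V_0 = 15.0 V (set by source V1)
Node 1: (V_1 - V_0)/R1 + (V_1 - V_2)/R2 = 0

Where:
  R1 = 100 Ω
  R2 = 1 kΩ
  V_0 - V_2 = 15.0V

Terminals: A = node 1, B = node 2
Find the Thévenin equivalent first; then I_n = V_th/R_th and R_n = R_th.
Step 1 — V_th is the open-circuit voltage V_A - V_B (nothing connected across the terminals).
Nodal analysis, taking node 2 as the 0 V reference.
Source V1 fixes V_0 = 15 V.
KCL at each unknown node (sum of currents leaving = 0; resistances in Ω):
  Node 1: (V_1 - 15)/100 + (V_1 - 0)/1000 = 0
Collecting terms: 0.011 × V_1 = 0.15  =>  V_1 = 13.64 V
V_th = V_1 - V_2 = 13.64 - 0 = 13.64 V
Step 2 — R_th: zero the source — replace V1 by a short circuit (node 2 merges into node 0) — and find the resistance seen between A (node 1) and B (node 0).
Reduce the network between node 1 (A) and node 0 (B) by series/parallel combination:
  Rp1 = R1 ‖ R2 (parallel, both between nodes 0 and 1) = 1/(1/100 + 1/1000) = 90.91 Ω
R_th = 90.91 Ω
I_n = V_th/R_th = 13.64/90.91 = 0.15 A, and R_n = R_th = 90.91 Ω

Final answer: I_n = 0.15 A, R_n = 90.91 Ω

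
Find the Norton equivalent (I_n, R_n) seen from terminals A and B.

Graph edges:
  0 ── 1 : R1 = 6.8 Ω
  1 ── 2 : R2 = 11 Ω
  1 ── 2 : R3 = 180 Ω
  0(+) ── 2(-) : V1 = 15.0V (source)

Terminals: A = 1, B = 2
Find the Thévenin equivalent first; then I_n = V_th/R_th and R_n = R_th.
Step 1 — V_th is the open-circuit voltage V_A - V_B (nothing connected across the terminals).
Nodal analysis, taking node 2 as the 0 V reference.
Source V1 fixes V_0 = 15 V.
KCL at each unknown node (sum of currents leaving = 0; resistances in Ω):
  Node 1: (V_1 - 15)/6.8 + (V_1 - 0)/11 + (V_1 - 0)/180 = 0
Collecting terms: 0.2435 × V_1 = 2.206  =>  V_1 = 9.058 V
V_th = V_1 - V_2 = 9.058 - 0 = 9.058 V
Step 2 — R_th: zero the source — replace V1 by a short circuit (node 2 merges into node 0) — and find the resistance seen between A (node 1) and B (node 0).
Reduce the network between node 1 (A) and node 0 (B) by series/parallel combination:
  Rp1 = R1 ‖ R2 ‖ R3 (parallel, all between nodes 0 and 1) = 1/(1/6.8 + 1/11 + 1/180) = 4.106 Ω
R_th = 4.106 Ω
I_n = V_th/R_th = 9.058/4.106 = 2.206 A, and R_n = R_th = 4.106 Ω

Final answer: I_n = 2.206 A, R_n = 4.106 Ω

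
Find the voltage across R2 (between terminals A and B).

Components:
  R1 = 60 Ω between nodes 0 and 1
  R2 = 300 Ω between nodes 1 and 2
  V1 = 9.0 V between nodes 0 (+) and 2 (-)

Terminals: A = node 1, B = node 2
R1 and R2 are in series across V1 (node 0 → node 1 → node 2), and the output A–B is taken across R2, so this is a voltage divider.
Series current: I = V1/(R1 + R2) = 9/(60 + 300) = 9/360 = 0.025 A
V_R2 = I × R2 = V1 × R2/(R1 + R2) = 9 × 300/360 = 7.5 V

Final answer: 7.5 V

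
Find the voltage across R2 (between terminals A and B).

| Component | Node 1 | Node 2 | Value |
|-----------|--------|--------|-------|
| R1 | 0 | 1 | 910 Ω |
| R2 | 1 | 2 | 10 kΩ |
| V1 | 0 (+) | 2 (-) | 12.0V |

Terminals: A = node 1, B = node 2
R1 and R2 are in series across V1 (node 0 → node 1 → node 2), and the output A–B is taken across R2, so this is a voltage divider.
Series current: I = V1/(R1 + R2) = 12/(910 + 10000) = 12/10910 = 0.0011 A
V_R2 = I × R2 = V1 × R2/(R1 + R2) = 12 × 10000/10910 = 11 V

Final answer: 11 V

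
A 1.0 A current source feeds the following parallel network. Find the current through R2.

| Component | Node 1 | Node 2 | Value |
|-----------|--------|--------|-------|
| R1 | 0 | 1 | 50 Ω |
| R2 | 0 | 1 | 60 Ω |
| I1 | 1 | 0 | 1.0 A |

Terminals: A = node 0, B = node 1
All resistors sit directly between nodes 0 and 1, so they are in parallel and share one voltage V; the full source current 1 A splits among them.
1/R_par = 1/50 + 1/60 = 0.03667 S  =>  R_par = 27.27 Ω
V = I × R_par = 1 × 27.27 = 27.27 V
I_R2 = V/R2 = 27.27/60 = 0.4545 A

Final answer: 0.4545 A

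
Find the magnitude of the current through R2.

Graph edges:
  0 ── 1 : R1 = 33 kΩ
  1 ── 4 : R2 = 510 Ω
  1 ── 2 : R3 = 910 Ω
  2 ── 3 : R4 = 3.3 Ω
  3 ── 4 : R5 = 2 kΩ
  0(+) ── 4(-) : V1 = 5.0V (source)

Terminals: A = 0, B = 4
Nodal analysis, taking node 4 as the 0 V reference.
Source V1 fixes V_0 = 5 V.
KCL at each unknown node (sum of currents leaving = 0; resistances in Ω):
  Node 1: (V_1 - 5)/33000 + (V_1 - 0)/510 + (V_1 - V_2)/910 = 0
  Node 2: (V_2 - V_1)/910 + (V_2 - V_3)/3.3 = 0
  Node 3: (V_3 - V_2)/3.3 + (V_3 - 0)/2000 = 0
Collecting terms (coefficients in siemens):
  0.00309·V_1 - 0.001099·V_2 = 0.0001515
  0.3041·V_2 - 0.001099·V_1 - 0.303·V_3 = 0
  0.3035·V_3 - 0.303·V_2 = 0
Solving these 3 simultaneous equations (Gaussian elimination) gives:
  V_1 = 0.06491 V, V_2 = 0.04463 V, V_3 = 0.04456 V
I_R2 = (V_1 - V_4)/R2 = (0.06491 - 0)/510 = 0.0001273 A
|I_R2| = 0.0001273 A

Final answer: |I_R2| = 0.0001273 A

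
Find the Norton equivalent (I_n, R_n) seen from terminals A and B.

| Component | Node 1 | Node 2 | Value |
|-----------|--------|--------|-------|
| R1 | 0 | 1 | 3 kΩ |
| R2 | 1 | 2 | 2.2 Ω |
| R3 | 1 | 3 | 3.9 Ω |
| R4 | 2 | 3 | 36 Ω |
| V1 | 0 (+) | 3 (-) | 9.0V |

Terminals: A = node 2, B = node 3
Find the Thévenin equivalent first; then I_n = V_th/R_th and R_n = R_th.
Step 1 — V_th is the open-circuit voltage V_A - V_B (nothing connected across the terminals).
Nodal analysis, taking node 3 as the 0 V reference.
Source V1 fixes V_0 = 9 V.
KCL at each unknown node (sum of currents leaving = 0; resistances in Ω):
  Node 1: (V_1 - 9)/3000 + (V_1 - V_2)/2.2 + (V_1 - 0)/3.9 = 0
  Node 2: (V_2 - V_1)/2.2 + (V_2 - 0)/36 = 0
Collecting terms (coefficients in siemens):
  0.7113·V_1 - 0.4545·V_2 = 0.003
  0.4823·V_2 - 0.4545·V_1 = 0
Determinant D = (0.7113)(0.4823) - (-0.4545)(-0.4545) = 0.1365
V_1 = [(0.003)(0.4823) - (-0.4545)(0)]/D = 0.0106 V
V_2 = [(0.7113)(0) - (0.003)(-0.4545)]/D = 0.009993 V
V_th = V_2 - V_3 = 0.009993 - 0 = 0.009993 V
Step 2 — R_th: zero the source — replace V1 by a short circuit (node 3 merges into node 0) — and find the resistance seen between A (node 2) and B (node 0).
Reduce the network between node 2 (A) and node 0 (B) by series/parallel combination:
  Rp1 = R1 ‖ R3 (parallel, both between nodes 0 and 1) = 1/(1/3000 + 1/3.9) = 3.895 Ω
  Rs1 = R2 + Rp1 (series, joined only at node 1) = 2.2 + 3.895 = 6.095 Ω
  Rp2 = R4 ‖ Rs1 (parallel, both between nodes 0 and 2) = 1/(1/36 + 1/6.095) = 5.212 Ω
R_th = 5.212 Ω
I_n = V_th/R_th = 0.009993/5.212 = 0.001917 A, and R_n = R_th = 5.212 Ω

Final answer: I_n = 0.001917 A, R_n = 5.212 Ω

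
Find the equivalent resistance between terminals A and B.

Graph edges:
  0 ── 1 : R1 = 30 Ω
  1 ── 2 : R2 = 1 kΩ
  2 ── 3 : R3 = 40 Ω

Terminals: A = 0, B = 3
Reduce the network between node 0 (A) and node 3 (B) by series/parallel combination:
  Rs1 = R1 + R2 (series, joined only at node 1) = 30 + 1000 = 1030 Ω
  Rs2 = R3 + Rs1 (series, joined only at node 2) = 40 + 1030 = 1070 Ω
R_eq = 1.07 kΩ

Final answer: 1.07 kΩ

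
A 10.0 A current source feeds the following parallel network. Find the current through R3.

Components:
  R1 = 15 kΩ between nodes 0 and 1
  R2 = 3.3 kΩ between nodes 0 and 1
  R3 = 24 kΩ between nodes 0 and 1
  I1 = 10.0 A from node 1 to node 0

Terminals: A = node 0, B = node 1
All resistors sit directly between nodes 0 and 1, so they are in parallel and share one voltage V; the full source current 10 A splits among them.
1/R_par = 1/15000 + 1/3300 + 1/24000 = 0.0004114 S  =>  R_par = 2431 Ω
V = I × R_par = 10 × 2431 = 24310 V
I_R3 = V/R3 = 24310/24000 = 1.013 A

Final answer: 1.013 A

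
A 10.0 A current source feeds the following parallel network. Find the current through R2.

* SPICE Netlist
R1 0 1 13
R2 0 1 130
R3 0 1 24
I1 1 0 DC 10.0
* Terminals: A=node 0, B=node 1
All resistors sit directly between nodes 0 and 1, so they are in parallel and share one voltage V; the full source current 10 A splits among them.
1/R_par = 1/13 + 1/130 + 1/24 = 0.1263 S  =>  R_par = 7.919 Ω
V = I × R_par = 10 × 7.919 = 79.19 V
I_R2 = V/R2 = 79.19/130 = 0.6091 A

Final answer: 0.6091 A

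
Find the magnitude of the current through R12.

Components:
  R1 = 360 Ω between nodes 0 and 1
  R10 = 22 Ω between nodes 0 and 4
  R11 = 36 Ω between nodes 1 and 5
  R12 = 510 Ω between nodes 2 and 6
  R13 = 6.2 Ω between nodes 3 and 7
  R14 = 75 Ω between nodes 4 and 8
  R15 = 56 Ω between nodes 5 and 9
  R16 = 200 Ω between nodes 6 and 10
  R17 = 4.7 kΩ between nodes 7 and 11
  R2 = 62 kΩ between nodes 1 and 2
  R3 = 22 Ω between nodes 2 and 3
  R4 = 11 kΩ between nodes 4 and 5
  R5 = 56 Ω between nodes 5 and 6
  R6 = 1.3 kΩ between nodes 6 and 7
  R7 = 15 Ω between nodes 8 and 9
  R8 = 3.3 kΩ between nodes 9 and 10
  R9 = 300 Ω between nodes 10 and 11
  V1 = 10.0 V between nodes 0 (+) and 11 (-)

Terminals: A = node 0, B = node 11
Nodal analysis, taking node 11 as the 0 V reference.
Source V1 fixes V_0 = 10 V.
KCL at each unknown node (sum of currents leaving = 0; resistances in Ω):
  Node 1: (V_1 - 10)/360 + (V_1 - V_2)/62000 + (V_1 - V_5)/36 = 0
  Node 2: (V_2 - V_1)/62000 + (V_2 - V_3)/22 + (V_2 - V_6)/510 = 0
  Node 3: (V_3 - V_2)/22 + (V_3 - V_7)/6.2 = 0
  Node 4: (V_4 - V_5)/11000 + (V_4 - 10)/22 + (V_4 - V_8)/75 = 0
  Node 5: (V_5 - V_4)/11000 + (V_5 - V_6)/56 + (V_5 - V_1)/36 + (V_5 - V_9)/56 = 0
  Node 6: (V_6 - V_5)/56 + (V_6 - V_7)/1300 + (V_6 - V_2)/510 + (V_6 - V_10)/200 = 0
  Node 7: (V_7 - V_6)/1300 + (V_7 - V_3)/6.2 + (V_7 - 0)/4700 = 0
  Node 8: (V_8 - V_9)/15 + (V_8 - V_4)/75 = 0
  Node 9: (V_9 - V_8)/15 + (V_9 - V_10)/3300 + (V_9 - V_5)/56 = 0
  Node 10: (V_10 - V_9)/3300 + (V_10 - 0)/300 + (V_10 - V_6)/200 = 0
Collecting terms (coefficients in siemens):
  0.03057·V_1 - 0.00001613·V_2 - 0.02778·V_5 = 0.02778
  0.04743·V_2 - 0.00001613·V_1 - 0.04545·V_3 - 0.001961·V_6 = 0
  0.2067·V_3 - 0.04545·V_2 - 0.1613·V_7 = 0
  0.05888·V_4 - 0.00009091·V_5 - 0.01333·V_8 = 0.4545
  0.06358·V_5 - 0.02778·V_1 - 0.00009091·V_4 - 0.01786·V_6 - 0.01786·V_9 = 0
  0.02559·V_6 - 0.001961·V_2 - 0.01786·V_5 - 0.0007692·V_7 - 0.005·V_10 = 0
  0.1623·V_7 - 0.1613·V_3 - 0.0007692·V_6 = 0
  0.08·V_8 - 0.01333·V_4 - 0.06667·V_9 = 0
  0.08483·V_9 - 0.01786·V_5 - 0.06667·V_8 - 0.000303·V_10 = 0
  0.008636·V_10 - 0.005·V_6 - 0.000303·V_9 = 0
Solving these 10 simultaneous equations (Gaussian elimination) gives:
  V_1 = 8.291 V, V_2 = 6.763 V, V_3 = 6.74 V, V_4 = 9.742 V
  V_5 = 8.121 V, V_6 = 7.271 V, V_7 = 6.734 V, V_8 = 8.873 V
  V_9 = 8.699 V, V_10 = 4.515 V
I_R12 = (V_2 - V_6)/R12 = (6.763 - 7.271)/510 = -0.0009955 A
|I_R12| = 0.0009955 A

Final answer: |I_R12| = 0.0009955 A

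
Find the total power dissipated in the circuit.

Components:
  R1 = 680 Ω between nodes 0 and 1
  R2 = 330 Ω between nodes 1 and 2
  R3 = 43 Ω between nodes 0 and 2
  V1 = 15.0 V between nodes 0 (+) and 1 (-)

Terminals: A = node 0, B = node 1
Nodal analysis, taking node 1 as the 0 V reference.
Source V1 fixes V_0 = 15 V.
KCL at each unknown node (sum of currents leaving = 0; resistances in Ω):
  Node 2: (V_2 - 0)/330 + (V_2 - 15)/43 = 0
Collecting terms: 0.02629 × V_2 = 0.3488  =>  V_2 = 13.27 V
Power in each resistor, P = (ΔV)²/R:
  P_R1 = (15 - 0)²/680 = 0.3309 W
  P_R2 = (0 - 13.27)²/330 = 0.5337 W
  P_R3 = (15 - 13.27)²/43 = 0.06954 W
P_total = P_R1 + P_R2 + P_R3 = 0.9341 W

Final answer: 0.9341 W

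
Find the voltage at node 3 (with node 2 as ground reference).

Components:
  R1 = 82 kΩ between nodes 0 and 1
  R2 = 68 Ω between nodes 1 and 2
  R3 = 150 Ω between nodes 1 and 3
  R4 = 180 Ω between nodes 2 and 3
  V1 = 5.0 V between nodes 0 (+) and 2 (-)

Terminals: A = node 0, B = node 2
Nodal analysis, taking node 2 as the 0 V reference.
Source V1 fixes V_0 = 5 V.
KCL at each unknown node (sum of currents leaving = 0; resistances in Ω):
  Node 1: (V_1 - 5)/82000 + (V_1 - 0)/68 + (V_1 - V_3)/150 = 0
  Node 3: (V_3 - V_1)/150 + (V_3 - 0)/180 = 0
Collecting terms (coefficients in siemens):
  0.02138·V_1 - 0.006667·V_3 = 0.00006098
  0.01222·V_3 - 0.006667·V_1 = 0
Determinant D = (0.02138)(0.01222) - (-0.006667)(-0.006667) = 0.0002169
V_1 = [(0.00006098)(0.01222) - (-0.006667)(0)]/D = 0.003436 V
V_3 = [(0.02138)(0) - (0.00006098)(-0.006667)]/D = 0.001874 V
The requested potential is V_3 = 0.001874 V.

Final answer: V_3 = 0.001874 V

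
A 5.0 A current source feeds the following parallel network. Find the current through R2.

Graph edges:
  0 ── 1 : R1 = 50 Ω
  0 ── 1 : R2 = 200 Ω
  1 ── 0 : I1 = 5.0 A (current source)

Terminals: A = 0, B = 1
All resistors sit directly between nodes 0 and 1, so they are in parallel and share one voltage V; the full source current 5 A splits among them.
1/R_par = 1/50 + 1/200 = 0.025 S  =>  R_par = 40 Ω
V = I × R_par = 5 × 40 = 200 V
I_R2 = V/R2 = 200/200 = 1 A

Final answer: 1 A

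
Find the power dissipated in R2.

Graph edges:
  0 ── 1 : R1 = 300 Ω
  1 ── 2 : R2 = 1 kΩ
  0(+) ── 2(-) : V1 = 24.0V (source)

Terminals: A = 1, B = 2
Nodal analysis, taking node 2 as the 0 V reference.
Source V1 fixes V_0 = 24 V.
KCL at each unknown node (sum of currents leaving = 0; resistances in Ω):
  Node 1: (V_1 - 24)/300 + (V_1 - 0)/1000 = 0
Collecting terms: 0.004333 × V_1 = 0.08  =>  V_1 = 18.46 V
I_R2 = (V_1 - V_2)/R2 = (18.46 - 0)/1000 = 0.01846 A
P_R2 = I_R2² × R2 = (0.01846)² × 1000 = 0.3408 W

Final answer: 0.3408 W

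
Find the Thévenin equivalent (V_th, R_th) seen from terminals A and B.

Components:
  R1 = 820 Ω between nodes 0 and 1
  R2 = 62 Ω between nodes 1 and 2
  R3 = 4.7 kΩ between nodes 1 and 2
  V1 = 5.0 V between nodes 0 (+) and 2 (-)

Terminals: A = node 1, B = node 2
Step 1 — V_th is the open-circuit voltage V_A - V_B (nothing connected across the terminals).
Nodal analysis, taking node 2 as the 0 V reference.
Source V1 fixes V_0 = 5 V.
KCL at each unknown node (sum of currents leaving = 0; resistances in Ω):
  Node 1: (V_1 - 5)/820 + (V_1 - 0)/62 + (V_1 - 0)/4700 = 0
Collecting terms: 0.01756 × V_1 = 0.006098  =>  V_1 = 0.3472 V
V_th = V_1 - V_2 = 0.3472 - 0 = 0.3472 V
Step 2 — R_th: zero the source — replace V1 by a short circuit (node 2 merges into node 0) — and find the resistance seen between A (node 1) and B (node 0).
Reduce the network between node 1 (A) and node 0 (B) by series/parallel combination:
  Rp1 = R1 ‖ R2 ‖ R3 (parallel, all between nodes 0 and 1) = 1/(1/820 + 1/62 + 1/4700) = 56.94 Ω
R_th = 56.94 Ω

Final answer: V_th = 0.3472 V, R_th = 56.94 Ω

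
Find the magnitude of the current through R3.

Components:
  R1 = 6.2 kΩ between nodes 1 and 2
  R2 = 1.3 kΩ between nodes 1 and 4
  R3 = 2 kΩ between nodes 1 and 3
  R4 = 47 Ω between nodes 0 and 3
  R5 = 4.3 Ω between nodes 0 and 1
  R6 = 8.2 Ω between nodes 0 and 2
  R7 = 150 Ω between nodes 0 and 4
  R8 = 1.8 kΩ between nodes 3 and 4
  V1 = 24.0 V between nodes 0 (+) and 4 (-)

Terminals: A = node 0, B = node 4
Nodal analysis, taking node 4 as the 0 V reference.
Source V1 fixes V_0 = 24 V.
KCL at each unknown node (sum of currents leaving = 0; resistances in Ω):
  Node 1: (V_1 - V_2)/6200 + (V_1 - 0)/1300 + (V_1 - V_3)/2000 + (V_1 - 24)/4.3 = 0
  Node 2: (V_2 - V_1)/6200 + (V_2 - 24)/8.2 = 0
  Node 3: (V_3 - V_1)/2000 + (V_3 - 24)/47 + (V_3 - 0)/1800 = 0
Collecting terms (coefficients in siemens):
  0.234·V_1 - 0.0001613·V_2 - 0.0005·V_3 = 5.581
  0.1221·V_2 - 0.0001613·V_1 = 2.927
  0.02233·V_3 - 0.0005·V_1 = 0.5106
Solving these 3 simultaneous equations (Gaussian elimination) gives:
  V_1 = 23.92 V, V_2 = 24 V, V_3 = 23.4 V
I_R3 = (V_1 - V_3)/R3 = (23.92 - 23.4)/2000 = 0.0002593 A
|I_R3| = 0.0002593 A

Final answer: |I_R3| = 0.0002593 A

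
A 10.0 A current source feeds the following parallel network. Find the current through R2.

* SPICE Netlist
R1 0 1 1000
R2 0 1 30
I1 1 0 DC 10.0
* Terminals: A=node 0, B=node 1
All resistors sit directly between nodes 0 and 1, so they are in parallel and share one voltage V; the full source current 10 A splits among them.
1/R_par = 1/1000 + 1/30 = 0.03433 S  =>  R_par = 29.13 Ω
V = I × R_par = 10 × 29.13 = 291.3 V
I_R2 = V/R2 = 291.3/30 = 9.709 A

Final answer: 9.709 A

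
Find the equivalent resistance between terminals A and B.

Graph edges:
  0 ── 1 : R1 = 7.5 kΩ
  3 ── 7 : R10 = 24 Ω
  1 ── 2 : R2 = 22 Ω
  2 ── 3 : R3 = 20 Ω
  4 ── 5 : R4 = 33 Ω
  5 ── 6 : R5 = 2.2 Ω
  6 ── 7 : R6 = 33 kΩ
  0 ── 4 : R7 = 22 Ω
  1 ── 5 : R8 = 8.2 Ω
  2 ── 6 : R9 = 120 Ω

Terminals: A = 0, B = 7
The network is not a plain series/parallel combination. Inject a 1 A test current into terminal A (node 0) and return it from terminal B (node 7); then R_eq = V_A / (1 A).
Nodal analysis, taking node 7 as the 0 V reference.
Current source I_test pushes 1 A into node 0 and draws it out of node 7.
KCL at each unknown node (sum of currents leaving = 0; resistances in Ω):
  Node 0: (V_0 - V_1)/7500 + (V_0 - V_4)/22 - 1 = 0
  Node 1: (V_1 - V_0)/7500 + (V_1 - V_2)/22 + (V_1 - V_5)/8.2 = 0
  Node 2: (V_2 - V_1)/22 + (V_2 - V_3)/20 + (V_2 - V_6)/120 = 0
  Node 3: (V_3 - V_2)/20 + (V_3 - 0)/24 = 0
  Node 4: (V_4 - V_0)/22 + (V_4 - V_5)/33 = 0
  Node 5: (V_5 - V_1)/8.2 + (V_5 - V_4)/33 + (V_5 - V_6)/2.2 = 0
  Node 6: (V_6 - V_2)/120 + (V_6 - V_5)/2.2 + (V_6 - 0)/33000 = 0
Collecting terms (coefficients in siemens):
  0.04559·V_0 - 0.0001333·V_1 - 0.04545·V_4 = 1
  0.1675·V_1 - 0.0001333·V_0 - 0.04545·V_2 - 0.122·V_5 = 0
  0.1038·V_2 - 0.04545·V_1 - 0.05·V_3 - 0.008333·V_6 = 0
  0.09167·V_3 - 0.05·V_2 = 0
  0.07576·V_4 - 0.04545·V_0 - 0.0303·V_5 = 0
  0.6068·V_5 - 0.122·V_1 - 0.0303·V_4 - 0.4545·V_6 = 0
  0.4629·V_6 - 0.008333·V_2 - 0.4545·V_5 = 0
Solving these 7 simultaneous equations (Gaussian elimination) gives:
  V_0 = 122.6 V, V_1 = 61.52 V, V_2 = 43.91 V, V_3 = 23.95 V
  V_4 = 100.8 V, V_5 = 68.02 V, V_6 = 67.58 V
R_eq = V_0 / 1 A = 122.6 Ω

Final answer: 122.6 Ω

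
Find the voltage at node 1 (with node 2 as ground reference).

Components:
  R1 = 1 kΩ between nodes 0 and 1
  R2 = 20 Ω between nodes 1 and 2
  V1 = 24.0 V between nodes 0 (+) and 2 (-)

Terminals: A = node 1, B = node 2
Nodal analysis, taking node 2 as the 0 V reference.
Source V1 fixes V_0 = 24 V.
KCL at each unknown node (sum of currents leaving = 0; resistances in Ω):
  Node 1: (V_1 - 24)/1000 + (V_1 - 0)/20 = 0
Collecting terms: 0.051 × V_1 = 0.024  =>  V_1 = 0.4706 V
The requested potential is V_1 = 0.4706 V.

Final answer: V_1 = 0.4706 V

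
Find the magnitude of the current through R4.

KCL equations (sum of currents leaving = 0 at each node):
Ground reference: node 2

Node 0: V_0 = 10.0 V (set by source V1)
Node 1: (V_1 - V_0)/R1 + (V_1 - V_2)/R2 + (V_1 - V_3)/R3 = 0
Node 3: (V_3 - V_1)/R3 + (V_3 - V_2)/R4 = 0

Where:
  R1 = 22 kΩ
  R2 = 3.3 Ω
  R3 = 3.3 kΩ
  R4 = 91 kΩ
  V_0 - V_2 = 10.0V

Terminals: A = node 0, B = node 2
Nodal analysis, taking node 2 as the 0 V reference.
Source V1 fixes V_0 = 10 V.
KCL at each unknown node (sum of currents leaving = 0; resistances in Ω):
  Node 1: (V_1 - 10)/22000 + (V_1 - 0)/3.3 + (V_1 - V_3)/3300 = 0
  Node 3: (V_3 - V_1)/3300 + (V_3 - 0)/91000 = 0
Collecting terms (coefficients in siemens):
  0.3034·V_1 - 0.000303·V_3 = 0.0004545
  0.000314·V_3 - 0.000303·V_1 = 0
Determinant D = (0.3034)(0.000314) - (-0.000303)(-0.000303) = 0.00009517
V_1 = [(0.0004545)(0.000314) - (-0.000303)(0)]/D = 0.0015 V
V_3 = [(0.3034)(0) - (0.0004545)(-0.000303)]/D = 0.001447 V
I_R4 = (V_2 - V_3)/R4 = (0 - 0.001447)/91000 = -0.0000000159 A
|I_R4| = 0.0000000159 A

Final answer: |I_R4| = 1.59e-08 A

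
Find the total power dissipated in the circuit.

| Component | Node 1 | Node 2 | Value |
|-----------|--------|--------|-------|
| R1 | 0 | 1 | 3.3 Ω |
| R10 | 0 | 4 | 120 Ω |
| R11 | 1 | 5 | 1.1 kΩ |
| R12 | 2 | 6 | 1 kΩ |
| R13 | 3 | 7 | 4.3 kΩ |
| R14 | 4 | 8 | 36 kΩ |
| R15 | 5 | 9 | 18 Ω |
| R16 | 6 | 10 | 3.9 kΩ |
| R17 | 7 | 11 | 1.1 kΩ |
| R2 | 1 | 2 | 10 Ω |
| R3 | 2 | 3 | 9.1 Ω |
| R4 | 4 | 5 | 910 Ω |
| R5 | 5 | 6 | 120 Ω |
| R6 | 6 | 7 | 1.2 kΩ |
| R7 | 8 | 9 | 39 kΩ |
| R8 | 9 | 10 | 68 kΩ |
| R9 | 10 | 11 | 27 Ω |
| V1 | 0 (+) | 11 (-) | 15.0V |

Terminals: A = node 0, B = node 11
Nodal analysis, taking node 11 as the 0 V reference.
Source V1 fixes V_0 = 15 V.
KCL at each unknown node (sum of currents leaving = 0; resistances in Ω):
  Node 1: (V_1 - 15)/3.3 + (V_1 - V_2)/10 + (V_1 - V_5)/1100 = 0
  Node 2: (V_2 - V_1)/10 + (V_2 - V_3)/9.1 + (V_2 - V_6)/1000 = 0
  Node 3: (V_3 - V_2)/9.1 + (V_3 - V_7)/4300 = 0
  Node 4: (V_4 - V_5)/910 + (V_4 - 15)/120 + (V_4 - V_8)/36000 = 0
  Node 5: (V_5 - V_4)/910 + (V_5 - V_6)/120 + (V_5 - V_1)/1100 + (V_5 - V_9)/18 = 0
  Node 6: (V_6 - V_5)/120 + (V_6 - V_7)/1200 + (V_6 - V_2)/1000 + (V_6 - V_10)/3900 = 0
  Node 7: (V_7 - V_6)/1200 + (V_7 - V_3)/4300 + (V_7 - 0)/1100 = 0
  Node 8: (V_8 - V_9)/39000 + (V_8 - V_4)/36000 = 0
  Node 9: (V_9 - V_8)/39000 + (V_9 - V_10)/68000 + (V_9 - V_5)/18 = 0
  Node 10: (V_10 - V_9)/68000 + (V_10 - 0)/27 + (V_10 - V_6)/3900 = 0
Collecting terms (coefficients in siemens):
  0.4039·V_1 - 0.1·V_2 - 0.0009091·V_5 = 4.545
  0.2109·V_2 - 0.1·V_1 - 0.1099·V_3 - 0.001·V_6 = 0
  0.1101·V_3 - 0.1099·V_2 - 0.0002326·V_7 = 0
  0.00946·V_4 - 0.001099·V_5 - 0.00002778·V_8 = 0.125
  0.0659·V_5 - 0.0009091·V_1 - 0.001099·V_4 - 0.008333·V_6 - 0.05556·V_9 = 0
  0.01042·V_6 - 0.001·V_2 - 0.008333·V_5 - 0.0008333·V_7 - 0.0002564·V_10 = 0
  0.001975·V_7 - 0.0002326·V_3 - 0.0008333·V_6 = 0
  0.00005342·V_8 - 0.00002778·V_4 - 0.00002564·V_9 = 0
  0.0556·V_9 - 0.05556·V_5 - 0.00002564·V_8 - 0.00001471·V_10 = 0
  0.03731·V_10 - 0.0002564·V_6 - 0.00001471·V_9 = 0
Solving these 10 simultaneous equations (Gaussian elimination) gives:
  V_1 = 14.98 V, V_2 = 14.93 V, V_3 = 14.91 V, V_4 = 14.71 V
  V_5 = 12.54 V, V_6 = 12 V, V_7 = 6.821 V, V_8 = 13.67 V
  V_9 = 12.54 V, V_10 = 0.08744 V
Power in each resistor, P = (ΔV)²/R:
  P_R1 = (15 - 14.98)²/3.3 = 0.0001628 W
  P_R2 = (14.98 - 14.93)²/10 = 0.000231 W
  P_R3 = (14.93 - 14.91)²/9.1 = 0.00003222 W
  P_R4 = (14.71 - 12.54)²/910 = 0.005185 W
  P_R5 = (12.54 - 12)²/120 = 0.002376 W
  P_R6 = (12 - 6.821)²/1200 = 0.02239 W
  P_R7 = (13.67 - 12.54)²/39000 = 0.0000328 W
  P_R8 = (12.54 - 0.08744)²/68000 = 0.002279 W
  P_R9 = (0.08744 - 0)²/27 = 0.0002832 W
  P_R10 = (15 - 14.71)²/120 = 0.0007004 W
  P_R11 = (14.98 - 12.54)²/1100 = 0.005407 W
  P_R12 = (14.93 - 12)²/1000 = 0.008554 W
  P_R13 = (14.91 - 6.821)²/4300 = 0.01522 W
  P_R14 = (14.71 - 13.67)²/36000 = 0.00003027 W
  P_R15 = (12.54 - 12.54)²/18 = 0.0000004272 W
  P_R16 = (12 - 0.08744)²/3900 = 0.03641 W
  P_R17 = (6.821 - 0)²/1100 = 0.0423 W
P_total = P_R1 + P_R2 + P_R3 + P_R4 + P_R5 + P_R6 + P_R7 + P_R8 + P_R9 + P_R10 + P_R11 + P_R12 + P_R13 + P_R14 + P_R15 + P_R16 + P_R17 = 0.1416 W

Final answer: 0.1416 W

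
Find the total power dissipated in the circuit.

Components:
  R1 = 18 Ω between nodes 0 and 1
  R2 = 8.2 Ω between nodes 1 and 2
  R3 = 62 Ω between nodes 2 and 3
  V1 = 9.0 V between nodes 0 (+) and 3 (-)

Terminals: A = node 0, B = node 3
Nodal analysis, taking node 3 as the 0 V reference.
Source V1 fixes V_0 = 9 V.
KCL at each unknown node (sum of currents leaving = 0; resistances in Ω):
  Node 1: (V_1 - 9)/18 + (V_1 - V_2)/8.2 = 0
  Node 2: (V_2 - V_1)/8.2 + (V_2 - 0)/62 = 0
Collecting terms (coefficients in siemens):
  0.1775·V_1 - 0.122·V_2 = 0.5
  0.1381·V_2 - 0.122·V_1 = 0
Determinant D = (0.1775)(0.1381) - (-0.122)(-0.122) = 0.009638
V_1 = [(0.5)(0.1381) - (-0.122)(0)]/D = 7.163 V
V_2 = [(0.1775)(0) - (0.5)(-0.122)]/D = 6.327 V
Power in each resistor, P = (ΔV)²/R:
  P_R1 = (9 - 7.163)²/18 = 0.1874 W
  P_R2 = (7.163 - 6.327)²/8.2 = 0.08538 W
  P_R3 = (6.327 - 0)²/62 = 0.6456 W
P_total = P_R1 + P_R2 + P_R3 = 0.9184 W

Final answer: 0.9184 W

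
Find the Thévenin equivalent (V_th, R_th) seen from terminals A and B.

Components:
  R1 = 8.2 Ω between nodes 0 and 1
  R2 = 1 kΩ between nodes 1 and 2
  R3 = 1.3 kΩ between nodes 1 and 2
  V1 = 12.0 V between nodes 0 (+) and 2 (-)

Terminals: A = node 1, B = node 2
Step 1 — V_th is the open-circuit voltage V_A - V_B (nothing connected across the terminals).
Nodal analysis, taking node 2 as the 0 V reference.
Source V1 fixes V_0 = 12 V.
KCL at each unknown node (sum of currents leaving = 0; resistances in Ω):
  Node 1: (V_1 - 12)/8.2 + (V_1 - 0)/1000 + (V_1 - 0)/1300 = 0
Collecting terms: 0.1237 × V_1 = 1.463  =>  V_1 = 11.83 V
V_th = V_1 - V_2 = 11.83 - 0 = 11.83 V
Step 2 — R_th: zero the source — replace V1 by a short circuit (node 2 merges into node 0) — and find the resistance seen between A (node 1) and B (node 0).
Reduce the network between node 1 (A) and node 0 (B) by series/parallel combination:
  Rp1 = R1 ‖ R2 ‖ R3 (parallel, all between nodes 0 and 1) = 1/(1/8.2 + 1/1000 + 1/1300) = 8.083 Ω
R_th = 8.083 Ω

Final answer: V_th = 11.83 V, R_th = 8.083 Ω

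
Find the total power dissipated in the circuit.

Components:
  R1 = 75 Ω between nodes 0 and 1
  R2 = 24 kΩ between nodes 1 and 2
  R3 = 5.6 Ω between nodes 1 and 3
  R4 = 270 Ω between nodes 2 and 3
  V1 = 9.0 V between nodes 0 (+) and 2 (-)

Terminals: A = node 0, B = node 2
Nodal analysis, taking node 2 as the 0 V reference.
Source V1 fixes V_0 = 9 V.
KCL at each unknown node (sum of currents leaving = 0; resistances in Ω):
  Node 1: (V_1 - 9)/75 + (V_1 - 0)/24000 + (V_1 - V_3)/5.6 = 0
  Node 3: (V_3 - V_1)/5.6 + (V_3 - 0)/270 = 0
Collecting terms (coefficients in siemens):
  0.1919·V_1 - 0.1786·V_3 = 0.12
  0.1823·V_3 - 0.1786·V_1 = 0
Determinant D = (0.1919)(0.1823) - (-0.1786)(-0.1786) = 0.003099
V_1 = [(0.12)(0.1823) - (-0.1786)(0)]/D = 7.057 V
V_3 = [(0.1919)(0) - (0.12)(-0.1786)]/D = 6.914 V
Power in each resistor, P = (ΔV)²/R:
  P_R1 = (9 - 7.057)²/75 = 0.05032 W
  P_R2 = (7.057 - 0)²/24000 = 0.002075 W
  P_R3 = (7.057 - 6.914)²/5.6 = 0.003672 W
  P_R4 = (0 - 6.914)²/270 = 0.177 W
P_total = P_R1 + P_R2 + P_R3 + P_R4 = 0.2331 W

Final answer: 0.2331 W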